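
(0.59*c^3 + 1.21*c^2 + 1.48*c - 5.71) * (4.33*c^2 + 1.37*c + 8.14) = 2.5547*c^5 + 6.0476*c^4 + 12.8687*c^3 - 12.8473*c^2 + 4.2245*c - 46.4794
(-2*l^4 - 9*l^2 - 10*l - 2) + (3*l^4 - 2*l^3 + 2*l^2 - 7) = l^4 - 2*l^3 - 7*l^2 - 10*l - 9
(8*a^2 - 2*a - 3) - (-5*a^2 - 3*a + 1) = 13*a^2 + a - 4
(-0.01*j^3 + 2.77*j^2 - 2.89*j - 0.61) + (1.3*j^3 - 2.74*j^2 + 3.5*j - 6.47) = 1.29*j^3 + 0.0299999999999998*j^2 + 0.61*j - 7.08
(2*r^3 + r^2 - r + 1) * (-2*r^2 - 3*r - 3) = -4*r^5 - 8*r^4 - 7*r^3 - 2*r^2 - 3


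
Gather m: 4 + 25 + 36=65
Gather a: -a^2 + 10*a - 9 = -a^2 + 10*a - 9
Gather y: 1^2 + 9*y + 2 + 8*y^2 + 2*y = 8*y^2 + 11*y + 3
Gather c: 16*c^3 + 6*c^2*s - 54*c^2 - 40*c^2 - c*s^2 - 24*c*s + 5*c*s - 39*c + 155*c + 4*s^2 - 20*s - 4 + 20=16*c^3 + c^2*(6*s - 94) + c*(-s^2 - 19*s + 116) + 4*s^2 - 20*s + 16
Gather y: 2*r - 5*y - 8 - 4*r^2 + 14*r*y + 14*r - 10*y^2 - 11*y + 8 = -4*r^2 + 16*r - 10*y^2 + y*(14*r - 16)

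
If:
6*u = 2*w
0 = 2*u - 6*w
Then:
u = 0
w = 0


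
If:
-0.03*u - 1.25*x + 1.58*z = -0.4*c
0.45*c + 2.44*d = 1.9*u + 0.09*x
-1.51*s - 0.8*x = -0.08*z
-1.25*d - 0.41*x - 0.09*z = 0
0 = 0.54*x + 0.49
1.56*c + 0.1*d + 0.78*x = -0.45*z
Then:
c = 0.68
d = 0.36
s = 0.43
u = 0.67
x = -0.91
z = -0.88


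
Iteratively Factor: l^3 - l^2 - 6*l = (l + 2)*(l^2 - 3*l) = l*(l + 2)*(l - 3)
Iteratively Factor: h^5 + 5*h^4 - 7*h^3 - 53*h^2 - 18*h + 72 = (h - 3)*(h^4 + 8*h^3 + 17*h^2 - 2*h - 24) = (h - 3)*(h + 4)*(h^3 + 4*h^2 + h - 6) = (h - 3)*(h + 3)*(h + 4)*(h^2 + h - 2) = (h - 3)*(h + 2)*(h + 3)*(h + 4)*(h - 1)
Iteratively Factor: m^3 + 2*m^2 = (m)*(m^2 + 2*m) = m^2*(m + 2)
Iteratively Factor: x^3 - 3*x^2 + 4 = (x + 1)*(x^2 - 4*x + 4) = (x - 2)*(x + 1)*(x - 2)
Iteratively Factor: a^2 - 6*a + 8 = (a - 4)*(a - 2)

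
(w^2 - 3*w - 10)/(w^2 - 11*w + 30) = (w + 2)/(w - 6)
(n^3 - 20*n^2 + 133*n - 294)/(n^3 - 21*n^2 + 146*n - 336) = (n - 7)/(n - 8)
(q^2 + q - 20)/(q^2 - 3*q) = (q^2 + q - 20)/(q*(q - 3))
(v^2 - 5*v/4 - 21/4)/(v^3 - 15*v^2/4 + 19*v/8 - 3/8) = 2*(4*v + 7)/(8*v^2 - 6*v + 1)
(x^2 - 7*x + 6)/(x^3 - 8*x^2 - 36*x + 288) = (x - 1)/(x^2 - 2*x - 48)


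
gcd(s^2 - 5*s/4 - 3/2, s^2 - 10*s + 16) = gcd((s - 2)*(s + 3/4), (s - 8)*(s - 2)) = s - 2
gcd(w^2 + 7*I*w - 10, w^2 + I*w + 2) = w + 2*I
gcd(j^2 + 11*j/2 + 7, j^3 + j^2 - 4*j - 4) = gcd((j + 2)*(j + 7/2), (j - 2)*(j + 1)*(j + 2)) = j + 2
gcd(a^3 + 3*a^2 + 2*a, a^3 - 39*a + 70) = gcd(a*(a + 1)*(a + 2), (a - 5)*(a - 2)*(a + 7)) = 1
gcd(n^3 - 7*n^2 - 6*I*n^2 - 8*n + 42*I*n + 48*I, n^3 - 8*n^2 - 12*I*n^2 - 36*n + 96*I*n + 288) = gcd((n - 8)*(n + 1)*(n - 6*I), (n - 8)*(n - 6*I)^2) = n^2 + n*(-8 - 6*I) + 48*I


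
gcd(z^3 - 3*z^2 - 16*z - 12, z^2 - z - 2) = z + 1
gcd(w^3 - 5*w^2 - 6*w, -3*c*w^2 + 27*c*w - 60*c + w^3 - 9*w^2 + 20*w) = 1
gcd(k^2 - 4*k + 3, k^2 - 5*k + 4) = k - 1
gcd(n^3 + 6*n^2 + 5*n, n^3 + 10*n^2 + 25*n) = n^2 + 5*n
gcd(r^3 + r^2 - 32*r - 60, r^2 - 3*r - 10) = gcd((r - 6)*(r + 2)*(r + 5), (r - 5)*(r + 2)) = r + 2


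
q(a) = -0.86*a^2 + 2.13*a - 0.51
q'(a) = 2.13 - 1.72*a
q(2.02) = 0.28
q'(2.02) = -1.34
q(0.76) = 0.61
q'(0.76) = 0.82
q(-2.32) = -10.08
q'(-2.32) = 6.12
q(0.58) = 0.44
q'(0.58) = 1.13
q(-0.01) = -0.53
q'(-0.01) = 2.15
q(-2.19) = -9.30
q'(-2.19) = 5.90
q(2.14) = 0.11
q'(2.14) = -1.55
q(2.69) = -1.00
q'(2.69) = -2.50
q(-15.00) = -225.96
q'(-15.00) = 27.93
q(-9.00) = -89.34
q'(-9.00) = 17.61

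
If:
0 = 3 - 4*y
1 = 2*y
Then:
No Solution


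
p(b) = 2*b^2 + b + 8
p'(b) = 4*b + 1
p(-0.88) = 8.67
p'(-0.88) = -2.52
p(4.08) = 45.37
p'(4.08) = 17.32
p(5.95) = 84.76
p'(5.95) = 24.80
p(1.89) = 17.03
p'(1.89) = 8.56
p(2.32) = 21.08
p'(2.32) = 10.28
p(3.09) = 30.19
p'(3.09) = 13.36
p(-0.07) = 7.94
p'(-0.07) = 0.72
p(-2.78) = 20.68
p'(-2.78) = -10.12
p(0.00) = 8.00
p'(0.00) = 1.00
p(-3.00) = 23.00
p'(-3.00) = -11.00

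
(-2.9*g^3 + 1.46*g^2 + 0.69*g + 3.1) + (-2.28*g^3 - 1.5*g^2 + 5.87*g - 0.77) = -5.18*g^3 - 0.04*g^2 + 6.56*g + 2.33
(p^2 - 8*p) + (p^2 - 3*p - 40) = 2*p^2 - 11*p - 40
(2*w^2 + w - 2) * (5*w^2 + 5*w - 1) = 10*w^4 + 15*w^3 - 7*w^2 - 11*w + 2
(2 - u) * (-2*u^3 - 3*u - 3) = 2*u^4 - 4*u^3 + 3*u^2 - 3*u - 6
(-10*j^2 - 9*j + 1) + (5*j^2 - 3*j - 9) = -5*j^2 - 12*j - 8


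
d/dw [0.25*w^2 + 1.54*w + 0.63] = 0.5*w + 1.54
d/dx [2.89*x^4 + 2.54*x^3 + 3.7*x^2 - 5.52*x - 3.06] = 11.56*x^3 + 7.62*x^2 + 7.4*x - 5.52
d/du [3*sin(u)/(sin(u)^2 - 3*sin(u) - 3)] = 3*(cos(u)^2 - 4)*cos(u)/(sin(u)^2 - 3*sin(u) - 3)^2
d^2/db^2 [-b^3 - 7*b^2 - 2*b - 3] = -6*b - 14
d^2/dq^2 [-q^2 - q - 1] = -2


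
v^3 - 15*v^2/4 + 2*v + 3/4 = (v - 3)*(v - 1)*(v + 1/4)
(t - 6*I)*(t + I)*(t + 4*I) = t^3 - I*t^2 + 26*t + 24*I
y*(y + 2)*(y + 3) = y^3 + 5*y^2 + 6*y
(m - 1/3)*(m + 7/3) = m^2 + 2*m - 7/9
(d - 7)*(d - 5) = d^2 - 12*d + 35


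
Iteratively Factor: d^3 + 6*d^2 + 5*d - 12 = (d + 4)*(d^2 + 2*d - 3) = (d + 3)*(d + 4)*(d - 1)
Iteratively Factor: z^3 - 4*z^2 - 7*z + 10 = (z - 1)*(z^2 - 3*z - 10) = (z - 5)*(z - 1)*(z + 2)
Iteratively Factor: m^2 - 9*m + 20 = (m - 5)*(m - 4)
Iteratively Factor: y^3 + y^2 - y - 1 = (y + 1)*(y^2 - 1) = (y + 1)^2*(y - 1)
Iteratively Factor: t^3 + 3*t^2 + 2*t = (t + 1)*(t^2 + 2*t) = t*(t + 1)*(t + 2)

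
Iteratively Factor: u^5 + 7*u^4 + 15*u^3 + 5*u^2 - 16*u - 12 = (u + 1)*(u^4 + 6*u^3 + 9*u^2 - 4*u - 12) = (u - 1)*(u + 1)*(u^3 + 7*u^2 + 16*u + 12) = (u - 1)*(u + 1)*(u + 2)*(u^2 + 5*u + 6) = (u - 1)*(u + 1)*(u + 2)^2*(u + 3)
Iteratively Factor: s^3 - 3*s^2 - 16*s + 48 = (s + 4)*(s^2 - 7*s + 12) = (s - 4)*(s + 4)*(s - 3)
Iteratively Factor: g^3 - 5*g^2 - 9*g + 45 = (g - 3)*(g^2 - 2*g - 15) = (g - 5)*(g - 3)*(g + 3)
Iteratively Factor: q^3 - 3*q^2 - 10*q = (q)*(q^2 - 3*q - 10) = q*(q + 2)*(q - 5)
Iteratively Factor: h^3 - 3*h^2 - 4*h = (h)*(h^2 - 3*h - 4) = h*(h - 4)*(h + 1)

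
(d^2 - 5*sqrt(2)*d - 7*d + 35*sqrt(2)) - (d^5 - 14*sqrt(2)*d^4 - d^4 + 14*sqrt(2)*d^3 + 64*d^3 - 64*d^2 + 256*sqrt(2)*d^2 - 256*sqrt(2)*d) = -d^5 + d^4 + 14*sqrt(2)*d^4 - 64*d^3 - 14*sqrt(2)*d^3 - 256*sqrt(2)*d^2 + 65*d^2 - 7*d + 251*sqrt(2)*d + 35*sqrt(2)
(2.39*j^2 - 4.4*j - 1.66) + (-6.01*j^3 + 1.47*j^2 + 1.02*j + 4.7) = -6.01*j^3 + 3.86*j^2 - 3.38*j + 3.04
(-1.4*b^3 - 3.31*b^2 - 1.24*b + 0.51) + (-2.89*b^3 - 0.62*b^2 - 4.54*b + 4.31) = -4.29*b^3 - 3.93*b^2 - 5.78*b + 4.82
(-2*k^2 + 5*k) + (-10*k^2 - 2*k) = -12*k^2 + 3*k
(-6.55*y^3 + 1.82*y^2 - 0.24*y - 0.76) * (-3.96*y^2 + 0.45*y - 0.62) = 25.938*y^5 - 10.1547*y^4 + 5.8304*y^3 + 1.7732*y^2 - 0.1932*y + 0.4712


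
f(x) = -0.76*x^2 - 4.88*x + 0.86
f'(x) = -1.52*x - 4.88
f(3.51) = -25.63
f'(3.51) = -10.22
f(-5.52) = 4.64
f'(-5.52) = 3.51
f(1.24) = -6.36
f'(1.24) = -6.76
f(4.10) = -31.92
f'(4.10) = -11.11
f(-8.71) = -14.29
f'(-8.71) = 8.36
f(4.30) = -34.18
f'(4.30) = -11.42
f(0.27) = -0.51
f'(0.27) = -5.29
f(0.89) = -4.09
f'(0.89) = -6.23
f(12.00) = -167.14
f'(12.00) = -23.12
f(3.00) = -20.62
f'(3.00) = -9.44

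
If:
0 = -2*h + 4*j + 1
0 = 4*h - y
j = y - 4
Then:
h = 15/14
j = 2/7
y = 30/7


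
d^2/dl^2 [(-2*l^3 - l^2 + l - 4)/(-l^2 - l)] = 8*(3*l^2 + 3*l + 1)/(l^3*(l^3 + 3*l^2 + 3*l + 1))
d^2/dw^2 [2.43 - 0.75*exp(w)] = -0.75*exp(w)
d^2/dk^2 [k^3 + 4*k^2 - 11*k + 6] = 6*k + 8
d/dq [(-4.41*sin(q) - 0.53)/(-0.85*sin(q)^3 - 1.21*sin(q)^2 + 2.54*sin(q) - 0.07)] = (-7.497*sin(q)^3 - 6.6876*sin(q)^2 - 1.2826*sin(q) + 1.6549)*cos(q)/(0.7225*sin(q)^6 + 2.057*sin(q)^5 - 2.8539*sin(q)^4 - 6.0278*sin(q)^3 + 6.621*sin(q)^2 - 0.3556*sin(q) + 0.0049)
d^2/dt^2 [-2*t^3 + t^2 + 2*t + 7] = 2 - 12*t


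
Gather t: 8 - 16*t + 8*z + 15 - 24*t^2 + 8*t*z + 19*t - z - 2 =-24*t^2 + t*(8*z + 3) + 7*z + 21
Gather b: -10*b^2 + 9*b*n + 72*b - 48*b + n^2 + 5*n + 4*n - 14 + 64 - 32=-10*b^2 + b*(9*n + 24) + n^2 + 9*n + 18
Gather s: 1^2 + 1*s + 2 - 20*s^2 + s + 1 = -20*s^2 + 2*s + 4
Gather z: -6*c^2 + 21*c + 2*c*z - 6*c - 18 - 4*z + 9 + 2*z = -6*c^2 + 15*c + z*(2*c - 2) - 9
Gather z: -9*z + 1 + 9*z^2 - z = 9*z^2 - 10*z + 1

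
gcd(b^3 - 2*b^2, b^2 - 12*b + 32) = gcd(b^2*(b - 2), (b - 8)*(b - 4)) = 1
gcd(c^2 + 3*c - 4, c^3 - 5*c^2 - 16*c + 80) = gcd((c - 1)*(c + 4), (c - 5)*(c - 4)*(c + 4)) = c + 4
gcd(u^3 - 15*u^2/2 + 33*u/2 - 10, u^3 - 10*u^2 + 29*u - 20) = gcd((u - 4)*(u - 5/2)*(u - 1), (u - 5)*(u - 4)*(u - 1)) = u^2 - 5*u + 4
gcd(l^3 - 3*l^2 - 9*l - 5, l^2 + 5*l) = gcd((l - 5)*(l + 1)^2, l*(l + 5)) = 1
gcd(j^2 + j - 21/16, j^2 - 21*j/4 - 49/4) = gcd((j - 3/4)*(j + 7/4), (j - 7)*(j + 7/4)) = j + 7/4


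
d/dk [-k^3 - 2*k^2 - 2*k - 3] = -3*k^2 - 4*k - 2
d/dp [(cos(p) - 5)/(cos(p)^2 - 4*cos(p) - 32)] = (cos(p)^2 - 10*cos(p) + 52)*sin(p)/(sin(p)^2 + 4*cos(p) + 31)^2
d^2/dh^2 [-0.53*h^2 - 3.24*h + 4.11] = -1.06000000000000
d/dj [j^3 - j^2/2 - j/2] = 3*j^2 - j - 1/2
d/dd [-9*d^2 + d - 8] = 1 - 18*d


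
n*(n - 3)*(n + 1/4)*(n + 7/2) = n^4 + 3*n^3/4 - 83*n^2/8 - 21*n/8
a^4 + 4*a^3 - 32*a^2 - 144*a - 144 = (a - 6)*(a + 2)^2*(a + 6)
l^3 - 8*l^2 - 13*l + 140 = (l - 7)*(l - 5)*(l + 4)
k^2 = k^2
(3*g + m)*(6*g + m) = 18*g^2 + 9*g*m + m^2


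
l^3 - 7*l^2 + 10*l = l*(l - 5)*(l - 2)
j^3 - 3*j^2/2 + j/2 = j*(j - 1)*(j - 1/2)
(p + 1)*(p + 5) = p^2 + 6*p + 5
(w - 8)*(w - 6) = w^2 - 14*w + 48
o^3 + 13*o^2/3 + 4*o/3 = o*(o + 1/3)*(o + 4)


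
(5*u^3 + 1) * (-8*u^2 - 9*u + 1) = -40*u^5 - 45*u^4 + 5*u^3 - 8*u^2 - 9*u + 1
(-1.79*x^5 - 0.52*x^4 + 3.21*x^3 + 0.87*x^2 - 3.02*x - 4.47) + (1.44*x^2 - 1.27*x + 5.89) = -1.79*x^5 - 0.52*x^4 + 3.21*x^3 + 2.31*x^2 - 4.29*x + 1.42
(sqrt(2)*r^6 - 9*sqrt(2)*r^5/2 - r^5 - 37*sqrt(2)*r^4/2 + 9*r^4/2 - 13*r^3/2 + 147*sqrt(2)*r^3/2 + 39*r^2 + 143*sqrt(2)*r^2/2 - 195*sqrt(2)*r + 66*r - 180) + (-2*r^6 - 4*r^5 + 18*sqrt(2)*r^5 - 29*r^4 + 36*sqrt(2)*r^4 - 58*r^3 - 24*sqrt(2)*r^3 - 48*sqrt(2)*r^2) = -2*r^6 + sqrt(2)*r^6 - 5*r^5 + 27*sqrt(2)*r^5/2 - 49*r^4/2 + 35*sqrt(2)*r^4/2 - 129*r^3/2 + 99*sqrt(2)*r^3/2 + 47*sqrt(2)*r^2/2 + 39*r^2 - 195*sqrt(2)*r + 66*r - 180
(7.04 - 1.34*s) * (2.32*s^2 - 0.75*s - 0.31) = -3.1088*s^3 + 17.3378*s^2 - 4.8646*s - 2.1824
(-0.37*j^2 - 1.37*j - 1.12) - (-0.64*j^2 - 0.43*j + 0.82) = 0.27*j^2 - 0.94*j - 1.94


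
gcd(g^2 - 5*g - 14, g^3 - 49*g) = g - 7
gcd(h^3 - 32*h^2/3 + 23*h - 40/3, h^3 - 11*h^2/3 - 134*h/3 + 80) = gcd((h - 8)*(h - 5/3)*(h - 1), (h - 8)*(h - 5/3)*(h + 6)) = h^2 - 29*h/3 + 40/3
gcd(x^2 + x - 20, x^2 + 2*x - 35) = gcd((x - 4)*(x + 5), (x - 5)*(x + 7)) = 1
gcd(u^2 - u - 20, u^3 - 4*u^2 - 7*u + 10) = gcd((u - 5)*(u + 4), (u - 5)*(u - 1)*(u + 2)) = u - 5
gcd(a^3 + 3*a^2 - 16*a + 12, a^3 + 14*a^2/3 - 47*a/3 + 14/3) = a - 2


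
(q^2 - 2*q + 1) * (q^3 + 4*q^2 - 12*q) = q^5 + 2*q^4 - 19*q^3 + 28*q^2 - 12*q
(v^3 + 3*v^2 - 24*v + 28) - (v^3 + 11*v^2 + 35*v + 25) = -8*v^2 - 59*v + 3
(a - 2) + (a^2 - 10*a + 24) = a^2 - 9*a + 22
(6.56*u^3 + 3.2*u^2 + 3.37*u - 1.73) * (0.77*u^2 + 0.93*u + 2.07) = 5.0512*u^5 + 8.5648*u^4 + 19.1501*u^3 + 8.426*u^2 + 5.367*u - 3.5811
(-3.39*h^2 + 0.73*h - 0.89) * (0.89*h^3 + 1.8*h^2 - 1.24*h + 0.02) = -3.0171*h^5 - 5.4523*h^4 + 4.7255*h^3 - 2.575*h^2 + 1.1182*h - 0.0178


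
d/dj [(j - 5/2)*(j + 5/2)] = 2*j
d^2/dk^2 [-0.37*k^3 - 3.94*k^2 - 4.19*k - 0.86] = -2.22*k - 7.88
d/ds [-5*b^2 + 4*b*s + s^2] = 4*b + 2*s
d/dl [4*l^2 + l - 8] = 8*l + 1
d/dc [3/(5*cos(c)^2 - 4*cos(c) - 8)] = 6*(5*cos(c) - 2)*sin(c)/(-5*cos(c)^2 + 4*cos(c) + 8)^2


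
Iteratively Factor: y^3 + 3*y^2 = (y)*(y^2 + 3*y) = y^2*(y + 3)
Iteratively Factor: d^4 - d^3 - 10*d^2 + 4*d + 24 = (d + 2)*(d^3 - 3*d^2 - 4*d + 12) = (d - 3)*(d + 2)*(d^2 - 4) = (d - 3)*(d + 2)^2*(d - 2)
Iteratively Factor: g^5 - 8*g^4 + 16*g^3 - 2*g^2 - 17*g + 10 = (g - 2)*(g^4 - 6*g^3 + 4*g^2 + 6*g - 5) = (g - 5)*(g - 2)*(g^3 - g^2 - g + 1) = (g - 5)*(g - 2)*(g - 1)*(g^2 - 1) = (g - 5)*(g - 2)*(g - 1)^2*(g + 1)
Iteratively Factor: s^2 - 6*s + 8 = (s - 2)*(s - 4)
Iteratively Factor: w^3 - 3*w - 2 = (w + 1)*(w^2 - w - 2) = (w + 1)^2*(w - 2)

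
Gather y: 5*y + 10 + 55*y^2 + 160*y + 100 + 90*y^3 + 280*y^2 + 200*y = 90*y^3 + 335*y^2 + 365*y + 110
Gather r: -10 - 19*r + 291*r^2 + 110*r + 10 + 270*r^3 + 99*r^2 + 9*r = 270*r^3 + 390*r^2 + 100*r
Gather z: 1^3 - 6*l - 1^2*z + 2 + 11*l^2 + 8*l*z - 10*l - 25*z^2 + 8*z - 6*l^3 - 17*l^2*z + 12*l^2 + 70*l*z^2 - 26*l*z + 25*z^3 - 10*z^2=-6*l^3 + 23*l^2 - 16*l + 25*z^3 + z^2*(70*l - 35) + z*(-17*l^2 - 18*l + 7) + 3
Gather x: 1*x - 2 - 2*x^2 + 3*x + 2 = -2*x^2 + 4*x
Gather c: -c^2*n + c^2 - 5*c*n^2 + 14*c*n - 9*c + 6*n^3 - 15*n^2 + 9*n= c^2*(1 - n) + c*(-5*n^2 + 14*n - 9) + 6*n^3 - 15*n^2 + 9*n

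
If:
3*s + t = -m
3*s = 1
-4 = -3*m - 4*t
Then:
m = -8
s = 1/3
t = 7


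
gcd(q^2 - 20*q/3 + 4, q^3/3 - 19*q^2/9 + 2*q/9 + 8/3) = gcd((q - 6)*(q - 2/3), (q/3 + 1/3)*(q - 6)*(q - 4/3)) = q - 6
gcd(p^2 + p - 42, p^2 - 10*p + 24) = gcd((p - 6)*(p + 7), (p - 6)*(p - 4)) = p - 6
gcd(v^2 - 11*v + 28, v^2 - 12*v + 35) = v - 7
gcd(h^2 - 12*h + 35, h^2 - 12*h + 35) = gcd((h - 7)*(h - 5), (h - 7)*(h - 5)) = h^2 - 12*h + 35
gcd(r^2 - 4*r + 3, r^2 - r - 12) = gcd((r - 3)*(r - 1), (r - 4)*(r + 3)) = 1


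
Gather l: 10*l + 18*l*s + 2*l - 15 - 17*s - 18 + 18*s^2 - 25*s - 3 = l*(18*s + 12) + 18*s^2 - 42*s - 36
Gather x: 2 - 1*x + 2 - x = 4 - 2*x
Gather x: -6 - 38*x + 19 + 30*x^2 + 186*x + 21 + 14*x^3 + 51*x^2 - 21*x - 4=14*x^3 + 81*x^2 + 127*x + 30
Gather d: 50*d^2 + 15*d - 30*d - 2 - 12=50*d^2 - 15*d - 14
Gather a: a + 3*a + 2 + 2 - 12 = 4*a - 8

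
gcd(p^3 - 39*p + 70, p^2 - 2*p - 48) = 1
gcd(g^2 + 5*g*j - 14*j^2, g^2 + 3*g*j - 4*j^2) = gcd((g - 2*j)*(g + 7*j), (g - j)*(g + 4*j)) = 1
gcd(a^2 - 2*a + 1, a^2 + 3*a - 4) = a - 1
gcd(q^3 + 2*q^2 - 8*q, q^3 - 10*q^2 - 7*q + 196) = q + 4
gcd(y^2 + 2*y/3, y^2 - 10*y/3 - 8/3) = y + 2/3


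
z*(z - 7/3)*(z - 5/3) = z^3 - 4*z^2 + 35*z/9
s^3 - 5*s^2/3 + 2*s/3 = s*(s - 1)*(s - 2/3)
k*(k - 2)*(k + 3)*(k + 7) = k^4 + 8*k^3 + k^2 - 42*k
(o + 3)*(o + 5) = o^2 + 8*o + 15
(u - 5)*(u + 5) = u^2 - 25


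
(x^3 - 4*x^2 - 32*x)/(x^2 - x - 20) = x*(x - 8)/(x - 5)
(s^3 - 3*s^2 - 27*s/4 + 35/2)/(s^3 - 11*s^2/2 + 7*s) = (s + 5/2)/s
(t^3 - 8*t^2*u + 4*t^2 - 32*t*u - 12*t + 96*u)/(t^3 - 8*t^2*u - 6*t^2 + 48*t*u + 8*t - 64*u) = (t + 6)/(t - 4)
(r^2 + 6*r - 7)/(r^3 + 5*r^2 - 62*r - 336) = (r - 1)/(r^2 - 2*r - 48)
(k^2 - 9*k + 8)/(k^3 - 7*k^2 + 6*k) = (k - 8)/(k*(k - 6))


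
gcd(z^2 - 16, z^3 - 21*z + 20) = z - 4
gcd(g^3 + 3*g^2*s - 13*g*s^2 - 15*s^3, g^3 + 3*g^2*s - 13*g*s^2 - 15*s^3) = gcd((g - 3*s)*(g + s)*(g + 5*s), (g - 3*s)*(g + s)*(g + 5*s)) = -g^3 - 3*g^2*s + 13*g*s^2 + 15*s^3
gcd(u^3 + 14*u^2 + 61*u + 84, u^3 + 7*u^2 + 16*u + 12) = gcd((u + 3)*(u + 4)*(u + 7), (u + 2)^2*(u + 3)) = u + 3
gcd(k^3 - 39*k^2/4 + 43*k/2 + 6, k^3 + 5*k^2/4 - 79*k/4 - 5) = k^2 - 15*k/4 - 1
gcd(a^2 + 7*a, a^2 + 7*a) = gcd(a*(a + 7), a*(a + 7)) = a^2 + 7*a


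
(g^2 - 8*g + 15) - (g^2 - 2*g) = 15 - 6*g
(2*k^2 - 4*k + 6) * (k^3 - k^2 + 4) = 2*k^5 - 6*k^4 + 10*k^3 + 2*k^2 - 16*k + 24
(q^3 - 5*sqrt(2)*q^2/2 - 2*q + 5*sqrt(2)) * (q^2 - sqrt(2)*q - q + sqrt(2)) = q^5 - 7*sqrt(2)*q^4/2 - q^4 + 3*q^3 + 7*sqrt(2)*q^3/2 - 3*q^2 + 7*sqrt(2)*q^2 - 10*q - 7*sqrt(2)*q + 10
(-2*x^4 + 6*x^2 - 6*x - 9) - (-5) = -2*x^4 + 6*x^2 - 6*x - 4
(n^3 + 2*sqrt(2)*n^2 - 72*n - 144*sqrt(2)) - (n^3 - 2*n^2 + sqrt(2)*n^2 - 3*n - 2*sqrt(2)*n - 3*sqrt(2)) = sqrt(2)*n^2 + 2*n^2 - 69*n + 2*sqrt(2)*n - 141*sqrt(2)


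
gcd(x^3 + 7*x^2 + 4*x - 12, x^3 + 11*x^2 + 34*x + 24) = x + 6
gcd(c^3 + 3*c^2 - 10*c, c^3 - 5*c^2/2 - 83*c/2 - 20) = c + 5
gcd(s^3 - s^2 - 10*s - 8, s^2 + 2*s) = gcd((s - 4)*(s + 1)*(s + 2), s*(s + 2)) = s + 2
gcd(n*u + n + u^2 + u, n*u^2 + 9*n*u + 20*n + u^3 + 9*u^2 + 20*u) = n + u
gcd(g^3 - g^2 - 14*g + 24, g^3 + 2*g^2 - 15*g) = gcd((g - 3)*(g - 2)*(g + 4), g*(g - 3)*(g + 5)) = g - 3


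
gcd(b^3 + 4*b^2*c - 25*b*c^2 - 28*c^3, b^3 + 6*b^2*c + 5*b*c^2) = b + c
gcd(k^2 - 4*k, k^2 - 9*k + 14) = 1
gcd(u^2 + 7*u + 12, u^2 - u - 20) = u + 4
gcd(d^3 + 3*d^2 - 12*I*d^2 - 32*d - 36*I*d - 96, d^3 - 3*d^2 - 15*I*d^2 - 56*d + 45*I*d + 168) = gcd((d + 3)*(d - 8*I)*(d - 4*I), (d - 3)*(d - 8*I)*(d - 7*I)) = d - 8*I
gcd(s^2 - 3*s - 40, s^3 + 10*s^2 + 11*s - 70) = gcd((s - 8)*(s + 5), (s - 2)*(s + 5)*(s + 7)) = s + 5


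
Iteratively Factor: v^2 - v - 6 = (v - 3)*(v + 2)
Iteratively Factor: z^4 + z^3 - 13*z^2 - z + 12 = (z - 3)*(z^3 + 4*z^2 - z - 4) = (z - 3)*(z - 1)*(z^2 + 5*z + 4) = (z - 3)*(z - 1)*(z + 4)*(z + 1)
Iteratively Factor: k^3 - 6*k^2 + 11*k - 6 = (k - 2)*(k^2 - 4*k + 3) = (k - 3)*(k - 2)*(k - 1)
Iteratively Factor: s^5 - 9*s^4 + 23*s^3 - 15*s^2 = (s - 3)*(s^4 - 6*s^3 + 5*s^2) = s*(s - 3)*(s^3 - 6*s^2 + 5*s) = s*(s - 5)*(s - 3)*(s^2 - s) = s*(s - 5)*(s - 3)*(s - 1)*(s)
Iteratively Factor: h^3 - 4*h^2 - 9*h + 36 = (h + 3)*(h^2 - 7*h + 12) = (h - 3)*(h + 3)*(h - 4)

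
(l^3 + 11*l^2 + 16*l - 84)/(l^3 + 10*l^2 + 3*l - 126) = (l - 2)/(l - 3)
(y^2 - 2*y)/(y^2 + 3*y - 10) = y/(y + 5)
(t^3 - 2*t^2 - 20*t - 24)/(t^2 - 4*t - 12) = t + 2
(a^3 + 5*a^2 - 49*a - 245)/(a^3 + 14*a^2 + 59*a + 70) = (a - 7)/(a + 2)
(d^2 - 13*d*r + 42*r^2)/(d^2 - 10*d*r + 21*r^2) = (-d + 6*r)/(-d + 3*r)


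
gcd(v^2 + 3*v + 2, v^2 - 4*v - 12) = v + 2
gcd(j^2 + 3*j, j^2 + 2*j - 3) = j + 3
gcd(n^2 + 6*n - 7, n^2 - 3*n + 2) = n - 1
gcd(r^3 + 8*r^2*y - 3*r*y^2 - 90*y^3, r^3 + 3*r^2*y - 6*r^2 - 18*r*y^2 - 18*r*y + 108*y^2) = -r^2 - 3*r*y + 18*y^2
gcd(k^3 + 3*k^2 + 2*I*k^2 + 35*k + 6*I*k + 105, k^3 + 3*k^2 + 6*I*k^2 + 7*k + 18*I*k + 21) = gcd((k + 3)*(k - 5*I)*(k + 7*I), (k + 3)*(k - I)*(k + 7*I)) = k^2 + k*(3 + 7*I) + 21*I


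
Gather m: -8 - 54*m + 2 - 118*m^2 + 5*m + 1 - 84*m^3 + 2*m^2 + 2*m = -84*m^3 - 116*m^2 - 47*m - 5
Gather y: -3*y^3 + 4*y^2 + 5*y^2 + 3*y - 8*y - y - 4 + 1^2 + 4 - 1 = -3*y^3 + 9*y^2 - 6*y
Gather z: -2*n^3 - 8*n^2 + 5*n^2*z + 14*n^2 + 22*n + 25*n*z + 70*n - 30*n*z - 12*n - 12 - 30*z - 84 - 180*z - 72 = -2*n^3 + 6*n^2 + 80*n + z*(5*n^2 - 5*n - 210) - 168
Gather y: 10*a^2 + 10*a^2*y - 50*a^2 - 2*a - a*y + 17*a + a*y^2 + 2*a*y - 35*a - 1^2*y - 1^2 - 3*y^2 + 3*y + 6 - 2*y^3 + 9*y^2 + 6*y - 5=-40*a^2 - 20*a - 2*y^3 + y^2*(a + 6) + y*(10*a^2 + a + 8)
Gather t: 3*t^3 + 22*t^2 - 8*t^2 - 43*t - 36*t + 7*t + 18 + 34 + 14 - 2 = 3*t^3 + 14*t^2 - 72*t + 64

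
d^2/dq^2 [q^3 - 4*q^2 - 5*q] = 6*q - 8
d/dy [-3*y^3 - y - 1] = -9*y^2 - 1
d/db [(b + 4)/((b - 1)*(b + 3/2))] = 2*(-2*b^2 - 16*b - 7)/(4*b^4 + 4*b^3 - 11*b^2 - 6*b + 9)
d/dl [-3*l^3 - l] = -9*l^2 - 1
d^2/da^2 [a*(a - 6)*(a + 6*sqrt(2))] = 6*a - 12 + 12*sqrt(2)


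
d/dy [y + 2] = 1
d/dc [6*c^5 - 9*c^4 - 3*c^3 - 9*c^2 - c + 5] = 30*c^4 - 36*c^3 - 9*c^2 - 18*c - 1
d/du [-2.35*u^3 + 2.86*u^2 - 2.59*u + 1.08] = -7.05*u^2 + 5.72*u - 2.59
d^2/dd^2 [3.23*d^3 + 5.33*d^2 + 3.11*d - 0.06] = 19.38*d + 10.66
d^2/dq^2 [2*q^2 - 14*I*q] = 4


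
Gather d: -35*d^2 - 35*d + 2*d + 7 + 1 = -35*d^2 - 33*d + 8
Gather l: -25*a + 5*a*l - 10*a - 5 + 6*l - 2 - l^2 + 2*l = -35*a - l^2 + l*(5*a + 8) - 7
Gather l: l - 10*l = -9*l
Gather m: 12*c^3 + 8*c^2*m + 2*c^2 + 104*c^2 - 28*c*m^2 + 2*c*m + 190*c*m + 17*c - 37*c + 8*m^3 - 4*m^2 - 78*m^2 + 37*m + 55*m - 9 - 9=12*c^3 + 106*c^2 - 20*c + 8*m^3 + m^2*(-28*c - 82) + m*(8*c^2 + 192*c + 92) - 18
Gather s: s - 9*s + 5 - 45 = -8*s - 40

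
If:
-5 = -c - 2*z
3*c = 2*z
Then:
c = 5/4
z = 15/8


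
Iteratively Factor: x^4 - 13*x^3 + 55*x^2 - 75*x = (x - 5)*(x^3 - 8*x^2 + 15*x) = (x - 5)^2*(x^2 - 3*x) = x*(x - 5)^2*(x - 3)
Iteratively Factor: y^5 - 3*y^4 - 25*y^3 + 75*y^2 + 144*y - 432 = (y - 3)*(y^4 - 25*y^2 + 144) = (y - 3)*(y + 3)*(y^3 - 3*y^2 - 16*y + 48) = (y - 3)*(y + 3)*(y + 4)*(y^2 - 7*y + 12) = (y - 4)*(y - 3)*(y + 3)*(y + 4)*(y - 3)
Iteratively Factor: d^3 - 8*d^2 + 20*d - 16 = (d - 4)*(d^2 - 4*d + 4) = (d - 4)*(d - 2)*(d - 2)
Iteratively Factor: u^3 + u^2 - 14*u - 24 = (u - 4)*(u^2 + 5*u + 6) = (u - 4)*(u + 3)*(u + 2)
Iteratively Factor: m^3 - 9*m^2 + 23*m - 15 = (m - 5)*(m^2 - 4*m + 3) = (m - 5)*(m - 3)*(m - 1)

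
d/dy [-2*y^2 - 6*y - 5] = -4*y - 6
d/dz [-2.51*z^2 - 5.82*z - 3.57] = -5.02*z - 5.82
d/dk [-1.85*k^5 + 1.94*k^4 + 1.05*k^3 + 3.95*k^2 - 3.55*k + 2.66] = -9.25*k^4 + 7.76*k^3 + 3.15*k^2 + 7.9*k - 3.55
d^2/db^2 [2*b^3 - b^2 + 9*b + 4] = 12*b - 2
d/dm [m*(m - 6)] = 2*m - 6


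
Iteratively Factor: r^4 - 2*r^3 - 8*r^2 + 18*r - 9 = (r - 3)*(r^3 + r^2 - 5*r + 3) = (r - 3)*(r + 3)*(r^2 - 2*r + 1) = (r - 3)*(r - 1)*(r + 3)*(r - 1)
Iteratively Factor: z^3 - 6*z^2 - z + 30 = (z - 3)*(z^2 - 3*z - 10) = (z - 5)*(z - 3)*(z + 2)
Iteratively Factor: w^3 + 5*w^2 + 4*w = (w + 4)*(w^2 + w) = w*(w + 4)*(w + 1)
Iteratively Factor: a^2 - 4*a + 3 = (a - 3)*(a - 1)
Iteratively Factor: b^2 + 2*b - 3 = (b + 3)*(b - 1)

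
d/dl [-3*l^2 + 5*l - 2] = 5 - 6*l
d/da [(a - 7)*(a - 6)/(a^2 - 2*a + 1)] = (11*a - 71)/(a^3 - 3*a^2 + 3*a - 1)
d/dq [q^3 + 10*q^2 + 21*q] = 3*q^2 + 20*q + 21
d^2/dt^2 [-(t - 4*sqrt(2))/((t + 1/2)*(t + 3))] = 4*(-4*t^3 + 48*sqrt(2)*t^2 + 18*t + 168*sqrt(2)*t + 21 + 172*sqrt(2))/(8*t^6 + 84*t^5 + 330*t^4 + 595*t^3 + 495*t^2 + 189*t + 27)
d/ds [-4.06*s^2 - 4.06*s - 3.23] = -8.12*s - 4.06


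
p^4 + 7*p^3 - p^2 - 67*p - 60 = (p - 3)*(p + 1)*(p + 4)*(p + 5)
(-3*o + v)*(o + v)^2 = -3*o^3 - 5*o^2*v - o*v^2 + v^3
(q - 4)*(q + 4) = q^2 - 16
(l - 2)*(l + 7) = l^2 + 5*l - 14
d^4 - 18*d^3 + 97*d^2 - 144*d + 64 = (d - 8)^2*(d - 1)^2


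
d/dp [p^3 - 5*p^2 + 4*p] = 3*p^2 - 10*p + 4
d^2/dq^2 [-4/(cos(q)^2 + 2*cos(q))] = 2*(2*(1 - cos(2*q))^2 - 15*cos(q) + 6*cos(2*q) + 3*cos(3*q) - 18)/((cos(q) + 2)^3*cos(q)^3)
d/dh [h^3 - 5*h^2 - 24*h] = 3*h^2 - 10*h - 24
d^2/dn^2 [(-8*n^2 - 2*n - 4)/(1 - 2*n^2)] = 8*(2*n^3 + 24*n^2 + 3*n + 4)/(8*n^6 - 12*n^4 + 6*n^2 - 1)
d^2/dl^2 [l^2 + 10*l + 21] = 2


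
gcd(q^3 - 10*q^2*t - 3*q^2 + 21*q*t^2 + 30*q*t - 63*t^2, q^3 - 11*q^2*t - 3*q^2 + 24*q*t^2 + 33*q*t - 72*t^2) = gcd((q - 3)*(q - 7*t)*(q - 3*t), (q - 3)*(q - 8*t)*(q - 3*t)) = q^2 - 3*q*t - 3*q + 9*t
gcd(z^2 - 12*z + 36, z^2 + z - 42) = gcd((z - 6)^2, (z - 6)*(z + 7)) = z - 6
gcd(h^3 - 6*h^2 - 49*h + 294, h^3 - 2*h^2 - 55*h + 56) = h + 7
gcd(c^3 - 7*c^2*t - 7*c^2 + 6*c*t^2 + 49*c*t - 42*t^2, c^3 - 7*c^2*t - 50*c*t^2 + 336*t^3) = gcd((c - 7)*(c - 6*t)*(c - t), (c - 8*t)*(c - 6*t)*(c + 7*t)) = -c + 6*t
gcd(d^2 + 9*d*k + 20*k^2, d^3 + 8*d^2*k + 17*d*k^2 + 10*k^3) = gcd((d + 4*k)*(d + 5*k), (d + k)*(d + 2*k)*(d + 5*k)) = d + 5*k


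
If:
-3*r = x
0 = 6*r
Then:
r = 0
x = 0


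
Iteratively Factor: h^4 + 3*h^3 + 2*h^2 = (h + 2)*(h^3 + h^2) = (h + 1)*(h + 2)*(h^2) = h*(h + 1)*(h + 2)*(h)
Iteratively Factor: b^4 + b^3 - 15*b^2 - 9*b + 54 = (b + 3)*(b^3 - 2*b^2 - 9*b + 18) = (b + 3)^2*(b^2 - 5*b + 6) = (b - 2)*(b + 3)^2*(b - 3)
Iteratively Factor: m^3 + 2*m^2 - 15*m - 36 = (m + 3)*(m^2 - m - 12) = (m + 3)^2*(m - 4)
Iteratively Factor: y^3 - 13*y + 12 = (y + 4)*(y^2 - 4*y + 3) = (y - 3)*(y + 4)*(y - 1)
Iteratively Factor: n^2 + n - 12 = (n + 4)*(n - 3)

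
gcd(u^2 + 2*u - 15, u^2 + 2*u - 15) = u^2 + 2*u - 15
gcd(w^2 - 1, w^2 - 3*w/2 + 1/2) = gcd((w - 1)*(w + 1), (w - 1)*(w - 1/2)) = w - 1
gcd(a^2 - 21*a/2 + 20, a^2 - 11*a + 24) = a - 8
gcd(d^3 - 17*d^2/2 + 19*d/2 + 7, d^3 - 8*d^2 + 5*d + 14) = d^2 - 9*d + 14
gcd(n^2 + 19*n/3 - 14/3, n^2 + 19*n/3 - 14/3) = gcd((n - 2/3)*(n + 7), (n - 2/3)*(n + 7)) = n^2 + 19*n/3 - 14/3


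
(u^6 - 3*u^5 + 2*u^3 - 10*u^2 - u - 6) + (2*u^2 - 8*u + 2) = u^6 - 3*u^5 + 2*u^3 - 8*u^2 - 9*u - 4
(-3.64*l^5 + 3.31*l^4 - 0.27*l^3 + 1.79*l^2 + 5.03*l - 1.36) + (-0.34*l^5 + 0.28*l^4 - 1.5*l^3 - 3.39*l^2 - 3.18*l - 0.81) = -3.98*l^5 + 3.59*l^4 - 1.77*l^3 - 1.6*l^2 + 1.85*l - 2.17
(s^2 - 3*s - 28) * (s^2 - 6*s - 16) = s^4 - 9*s^3 - 26*s^2 + 216*s + 448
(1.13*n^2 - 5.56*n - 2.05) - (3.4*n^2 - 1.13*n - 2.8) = -2.27*n^2 - 4.43*n + 0.75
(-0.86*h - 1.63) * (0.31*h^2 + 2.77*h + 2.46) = -0.2666*h^3 - 2.8875*h^2 - 6.6307*h - 4.0098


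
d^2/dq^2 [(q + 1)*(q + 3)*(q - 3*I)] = 6*q + 8 - 6*I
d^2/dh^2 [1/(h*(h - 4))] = 2*(h^2 + h*(h - 4) + (h - 4)^2)/(h^3*(h - 4)^3)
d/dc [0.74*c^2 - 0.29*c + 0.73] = 1.48*c - 0.29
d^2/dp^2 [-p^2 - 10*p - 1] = -2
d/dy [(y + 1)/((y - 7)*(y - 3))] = (-y^2 - 2*y + 31)/(y^4 - 20*y^3 + 142*y^2 - 420*y + 441)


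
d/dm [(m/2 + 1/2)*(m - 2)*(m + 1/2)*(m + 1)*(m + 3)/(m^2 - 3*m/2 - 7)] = (12*m^6 + 4*m^5 - 209*m^4 - 374*m^3 + 247*m^2 + 724*m + 304)/(2*(4*m^4 - 12*m^3 - 47*m^2 + 84*m + 196))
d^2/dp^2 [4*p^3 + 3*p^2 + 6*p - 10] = 24*p + 6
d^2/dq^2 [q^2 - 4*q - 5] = 2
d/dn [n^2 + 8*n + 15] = 2*n + 8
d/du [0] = 0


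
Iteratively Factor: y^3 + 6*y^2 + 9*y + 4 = (y + 1)*(y^2 + 5*y + 4) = (y + 1)^2*(y + 4)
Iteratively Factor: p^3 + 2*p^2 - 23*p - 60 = (p + 4)*(p^2 - 2*p - 15) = (p - 5)*(p + 4)*(p + 3)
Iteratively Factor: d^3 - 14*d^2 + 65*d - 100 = (d - 4)*(d^2 - 10*d + 25) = (d - 5)*(d - 4)*(d - 5)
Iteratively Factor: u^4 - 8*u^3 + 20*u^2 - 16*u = (u - 4)*(u^3 - 4*u^2 + 4*u) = u*(u - 4)*(u^2 - 4*u + 4) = u*(u - 4)*(u - 2)*(u - 2)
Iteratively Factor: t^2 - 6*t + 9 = (t - 3)*(t - 3)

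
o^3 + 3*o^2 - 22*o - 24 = (o - 4)*(o + 1)*(o + 6)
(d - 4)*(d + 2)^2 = d^3 - 12*d - 16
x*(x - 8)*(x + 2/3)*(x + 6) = x^4 - 4*x^3/3 - 148*x^2/3 - 32*x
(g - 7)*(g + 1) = g^2 - 6*g - 7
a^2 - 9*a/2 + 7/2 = (a - 7/2)*(a - 1)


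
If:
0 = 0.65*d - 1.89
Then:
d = 2.91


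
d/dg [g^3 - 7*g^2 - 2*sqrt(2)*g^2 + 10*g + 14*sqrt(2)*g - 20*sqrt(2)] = 3*g^2 - 14*g - 4*sqrt(2)*g + 10 + 14*sqrt(2)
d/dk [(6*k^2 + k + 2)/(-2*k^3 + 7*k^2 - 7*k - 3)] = (12*k^4 + 4*k^3 - 37*k^2 - 64*k + 11)/(4*k^6 - 28*k^5 + 77*k^4 - 86*k^3 + 7*k^2 + 42*k + 9)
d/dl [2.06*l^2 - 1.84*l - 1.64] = 4.12*l - 1.84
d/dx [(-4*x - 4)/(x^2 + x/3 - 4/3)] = 12*(-3*x^2 - x + (x + 1)*(6*x + 1) + 4)/(3*x^2 + x - 4)^2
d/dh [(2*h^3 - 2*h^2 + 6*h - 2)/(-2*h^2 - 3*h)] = 2*(-2*h^4 - 6*h^3 + 9*h^2 - 4*h - 3)/(h^2*(4*h^2 + 12*h + 9))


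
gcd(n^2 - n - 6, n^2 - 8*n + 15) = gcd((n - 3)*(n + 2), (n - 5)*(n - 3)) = n - 3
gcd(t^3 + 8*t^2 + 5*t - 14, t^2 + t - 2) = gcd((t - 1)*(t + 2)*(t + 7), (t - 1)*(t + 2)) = t^2 + t - 2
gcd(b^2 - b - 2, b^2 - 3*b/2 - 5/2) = b + 1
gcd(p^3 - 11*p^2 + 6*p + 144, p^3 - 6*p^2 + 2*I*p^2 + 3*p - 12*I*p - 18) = p - 6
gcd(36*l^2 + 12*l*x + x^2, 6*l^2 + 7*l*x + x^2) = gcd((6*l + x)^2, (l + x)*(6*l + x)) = 6*l + x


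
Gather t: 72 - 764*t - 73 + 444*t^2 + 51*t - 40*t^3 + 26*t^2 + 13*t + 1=-40*t^3 + 470*t^2 - 700*t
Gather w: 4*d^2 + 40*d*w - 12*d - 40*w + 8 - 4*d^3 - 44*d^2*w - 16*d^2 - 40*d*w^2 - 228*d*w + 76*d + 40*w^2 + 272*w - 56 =-4*d^3 - 12*d^2 + 64*d + w^2*(40 - 40*d) + w*(-44*d^2 - 188*d + 232) - 48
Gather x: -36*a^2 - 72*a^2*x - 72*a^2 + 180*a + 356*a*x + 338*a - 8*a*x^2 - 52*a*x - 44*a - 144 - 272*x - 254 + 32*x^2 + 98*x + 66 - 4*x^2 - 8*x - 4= -108*a^2 + 474*a + x^2*(28 - 8*a) + x*(-72*a^2 + 304*a - 182) - 336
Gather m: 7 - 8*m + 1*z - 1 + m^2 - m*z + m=m^2 + m*(-z - 7) + z + 6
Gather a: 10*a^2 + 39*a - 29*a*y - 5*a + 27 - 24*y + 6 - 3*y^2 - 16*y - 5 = 10*a^2 + a*(34 - 29*y) - 3*y^2 - 40*y + 28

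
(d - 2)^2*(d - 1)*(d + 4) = d^4 - d^3 - 12*d^2 + 28*d - 16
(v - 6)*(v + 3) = v^2 - 3*v - 18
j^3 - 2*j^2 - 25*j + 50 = (j - 5)*(j - 2)*(j + 5)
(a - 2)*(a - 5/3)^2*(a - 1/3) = a^4 - 17*a^3/3 + 101*a^2/9 - 235*a/27 + 50/27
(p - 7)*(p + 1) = p^2 - 6*p - 7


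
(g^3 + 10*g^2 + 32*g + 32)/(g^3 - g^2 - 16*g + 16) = (g^2 + 6*g + 8)/(g^2 - 5*g + 4)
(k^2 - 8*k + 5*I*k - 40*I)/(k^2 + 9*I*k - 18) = (k^2 + k*(-8 + 5*I) - 40*I)/(k^2 + 9*I*k - 18)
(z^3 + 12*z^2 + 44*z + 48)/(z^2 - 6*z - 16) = (z^2 + 10*z + 24)/(z - 8)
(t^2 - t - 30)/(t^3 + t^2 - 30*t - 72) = (t + 5)/(t^2 + 7*t + 12)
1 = 1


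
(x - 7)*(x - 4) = x^2 - 11*x + 28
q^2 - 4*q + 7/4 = (q - 7/2)*(q - 1/2)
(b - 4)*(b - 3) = b^2 - 7*b + 12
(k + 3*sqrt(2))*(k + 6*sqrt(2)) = k^2 + 9*sqrt(2)*k + 36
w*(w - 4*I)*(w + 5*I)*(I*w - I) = I*w^4 - w^3 - I*w^3 + w^2 + 20*I*w^2 - 20*I*w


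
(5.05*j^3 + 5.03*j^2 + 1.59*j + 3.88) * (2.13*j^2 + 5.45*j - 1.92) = 10.7565*j^5 + 38.2364*j^4 + 21.1042*j^3 + 7.2723*j^2 + 18.0932*j - 7.4496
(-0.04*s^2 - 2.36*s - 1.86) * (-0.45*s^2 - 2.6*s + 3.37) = 0.018*s^4 + 1.166*s^3 + 6.8382*s^2 - 3.1172*s - 6.2682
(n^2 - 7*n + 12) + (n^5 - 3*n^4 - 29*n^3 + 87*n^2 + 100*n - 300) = n^5 - 3*n^4 - 29*n^3 + 88*n^2 + 93*n - 288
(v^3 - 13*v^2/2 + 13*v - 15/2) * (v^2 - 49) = v^5 - 13*v^4/2 - 36*v^3 + 311*v^2 - 637*v + 735/2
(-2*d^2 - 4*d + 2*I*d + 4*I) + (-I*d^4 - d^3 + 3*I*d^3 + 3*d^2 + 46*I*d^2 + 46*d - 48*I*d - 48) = -I*d^4 - d^3 + 3*I*d^3 + d^2 + 46*I*d^2 + 42*d - 46*I*d - 48 + 4*I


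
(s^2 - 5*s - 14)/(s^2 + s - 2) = (s - 7)/(s - 1)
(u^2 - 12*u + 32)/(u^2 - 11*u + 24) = (u - 4)/(u - 3)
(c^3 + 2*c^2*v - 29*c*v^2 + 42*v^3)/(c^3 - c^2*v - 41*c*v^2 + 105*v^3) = (-c + 2*v)/(-c + 5*v)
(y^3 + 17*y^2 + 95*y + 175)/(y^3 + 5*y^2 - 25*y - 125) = (y + 7)/(y - 5)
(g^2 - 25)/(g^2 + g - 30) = (g + 5)/(g + 6)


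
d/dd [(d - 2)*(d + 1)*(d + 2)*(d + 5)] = 4*d^3 + 18*d^2 + 2*d - 24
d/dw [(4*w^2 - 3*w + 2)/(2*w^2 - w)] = 2*(w^2 - 4*w + 1)/(w^2*(4*w^2 - 4*w + 1))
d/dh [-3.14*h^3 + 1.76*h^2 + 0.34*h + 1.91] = -9.42*h^2 + 3.52*h + 0.34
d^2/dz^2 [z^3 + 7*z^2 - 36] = 6*z + 14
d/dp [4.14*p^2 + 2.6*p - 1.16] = 8.28*p + 2.6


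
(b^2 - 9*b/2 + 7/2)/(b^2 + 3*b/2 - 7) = (2*b^2 - 9*b + 7)/(2*b^2 + 3*b - 14)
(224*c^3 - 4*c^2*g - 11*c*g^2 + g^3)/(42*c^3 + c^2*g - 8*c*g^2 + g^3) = (32*c^2 + 4*c*g - g^2)/(6*c^2 + c*g - g^2)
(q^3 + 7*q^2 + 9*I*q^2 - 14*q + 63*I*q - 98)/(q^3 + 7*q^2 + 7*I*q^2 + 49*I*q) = (q + 2*I)/q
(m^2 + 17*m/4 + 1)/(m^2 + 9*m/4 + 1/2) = (m + 4)/(m + 2)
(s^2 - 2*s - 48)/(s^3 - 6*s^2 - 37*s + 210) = (s - 8)/(s^2 - 12*s + 35)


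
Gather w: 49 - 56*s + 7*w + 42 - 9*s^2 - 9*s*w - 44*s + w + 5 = -9*s^2 - 100*s + w*(8 - 9*s) + 96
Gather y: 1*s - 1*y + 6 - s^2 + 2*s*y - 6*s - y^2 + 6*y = -s^2 - 5*s - y^2 + y*(2*s + 5) + 6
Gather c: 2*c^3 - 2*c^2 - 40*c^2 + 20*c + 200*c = 2*c^3 - 42*c^2 + 220*c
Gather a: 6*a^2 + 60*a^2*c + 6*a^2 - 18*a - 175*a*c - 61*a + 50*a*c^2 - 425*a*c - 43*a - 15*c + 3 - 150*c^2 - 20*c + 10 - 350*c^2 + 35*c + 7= a^2*(60*c + 12) + a*(50*c^2 - 600*c - 122) - 500*c^2 + 20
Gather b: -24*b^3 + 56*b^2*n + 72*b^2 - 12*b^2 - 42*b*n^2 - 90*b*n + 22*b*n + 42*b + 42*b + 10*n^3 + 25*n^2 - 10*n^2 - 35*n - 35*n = -24*b^3 + b^2*(56*n + 60) + b*(-42*n^2 - 68*n + 84) + 10*n^3 + 15*n^2 - 70*n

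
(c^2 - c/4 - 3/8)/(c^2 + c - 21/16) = 2*(2*c + 1)/(4*c + 7)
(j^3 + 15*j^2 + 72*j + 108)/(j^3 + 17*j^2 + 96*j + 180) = (j + 3)/(j + 5)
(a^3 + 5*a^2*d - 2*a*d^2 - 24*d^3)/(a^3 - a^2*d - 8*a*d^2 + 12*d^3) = (a + 4*d)/(a - 2*d)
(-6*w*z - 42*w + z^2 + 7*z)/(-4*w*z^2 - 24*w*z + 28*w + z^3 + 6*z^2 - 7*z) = (-6*w + z)/(-4*w*z + 4*w + z^2 - z)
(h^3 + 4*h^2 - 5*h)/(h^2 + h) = (h^2 + 4*h - 5)/(h + 1)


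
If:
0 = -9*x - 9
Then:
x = -1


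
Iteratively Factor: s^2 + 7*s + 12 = (s + 4)*(s + 3)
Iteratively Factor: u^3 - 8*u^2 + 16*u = (u - 4)*(u^2 - 4*u) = (u - 4)^2*(u)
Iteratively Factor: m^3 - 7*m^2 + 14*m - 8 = (m - 4)*(m^2 - 3*m + 2) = (m - 4)*(m - 1)*(m - 2)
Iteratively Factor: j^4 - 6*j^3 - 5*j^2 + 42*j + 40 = (j + 2)*(j^3 - 8*j^2 + 11*j + 20) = (j + 1)*(j + 2)*(j^2 - 9*j + 20) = (j - 4)*(j + 1)*(j + 2)*(j - 5)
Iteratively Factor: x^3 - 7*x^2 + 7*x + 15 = (x - 3)*(x^2 - 4*x - 5) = (x - 5)*(x - 3)*(x + 1)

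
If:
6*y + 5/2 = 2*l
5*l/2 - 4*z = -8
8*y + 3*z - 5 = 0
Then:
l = 56/109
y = -107/436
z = 253/109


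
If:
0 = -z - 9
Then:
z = -9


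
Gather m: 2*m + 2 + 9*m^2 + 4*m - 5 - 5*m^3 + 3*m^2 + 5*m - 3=-5*m^3 + 12*m^2 + 11*m - 6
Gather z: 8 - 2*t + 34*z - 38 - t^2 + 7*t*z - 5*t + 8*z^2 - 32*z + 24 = -t^2 - 7*t + 8*z^2 + z*(7*t + 2) - 6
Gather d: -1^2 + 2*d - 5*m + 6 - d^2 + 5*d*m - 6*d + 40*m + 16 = -d^2 + d*(5*m - 4) + 35*m + 21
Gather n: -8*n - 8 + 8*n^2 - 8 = 8*n^2 - 8*n - 16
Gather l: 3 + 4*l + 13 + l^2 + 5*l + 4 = l^2 + 9*l + 20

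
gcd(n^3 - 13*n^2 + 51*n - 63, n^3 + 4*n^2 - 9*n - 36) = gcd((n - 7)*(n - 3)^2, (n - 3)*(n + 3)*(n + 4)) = n - 3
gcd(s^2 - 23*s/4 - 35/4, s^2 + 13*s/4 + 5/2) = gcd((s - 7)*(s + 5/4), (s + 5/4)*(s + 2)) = s + 5/4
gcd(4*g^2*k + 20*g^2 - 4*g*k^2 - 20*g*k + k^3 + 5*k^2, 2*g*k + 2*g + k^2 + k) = 1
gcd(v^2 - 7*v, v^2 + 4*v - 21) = 1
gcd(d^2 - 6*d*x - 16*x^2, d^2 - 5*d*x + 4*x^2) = 1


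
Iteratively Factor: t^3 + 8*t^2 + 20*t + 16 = (t + 2)*(t^2 + 6*t + 8) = (t + 2)^2*(t + 4)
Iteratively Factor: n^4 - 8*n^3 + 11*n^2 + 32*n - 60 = (n - 5)*(n^3 - 3*n^2 - 4*n + 12) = (n - 5)*(n - 2)*(n^2 - n - 6) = (n - 5)*(n - 2)*(n + 2)*(n - 3)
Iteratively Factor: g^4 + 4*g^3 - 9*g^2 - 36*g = (g + 4)*(g^3 - 9*g) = (g + 3)*(g + 4)*(g^2 - 3*g) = (g - 3)*(g + 3)*(g + 4)*(g)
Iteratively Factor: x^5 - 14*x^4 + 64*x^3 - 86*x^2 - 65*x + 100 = (x + 1)*(x^4 - 15*x^3 + 79*x^2 - 165*x + 100) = (x - 4)*(x + 1)*(x^3 - 11*x^2 + 35*x - 25) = (x - 5)*(x - 4)*(x + 1)*(x^2 - 6*x + 5) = (x - 5)^2*(x - 4)*(x + 1)*(x - 1)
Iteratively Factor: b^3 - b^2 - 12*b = (b)*(b^2 - b - 12) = b*(b + 3)*(b - 4)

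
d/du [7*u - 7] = 7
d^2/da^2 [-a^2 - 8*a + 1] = -2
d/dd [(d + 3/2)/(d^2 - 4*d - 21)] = (d^2 - 4*d - (d - 2)*(2*d + 3) - 21)/(-d^2 + 4*d + 21)^2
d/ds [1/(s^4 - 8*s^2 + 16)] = 4*s*(4 - s^2)/(s^4 - 8*s^2 + 16)^2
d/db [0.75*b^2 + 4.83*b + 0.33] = 1.5*b + 4.83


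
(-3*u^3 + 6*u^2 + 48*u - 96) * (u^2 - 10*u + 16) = -3*u^5 + 36*u^4 - 60*u^3 - 480*u^2 + 1728*u - 1536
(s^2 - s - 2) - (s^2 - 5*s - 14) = 4*s + 12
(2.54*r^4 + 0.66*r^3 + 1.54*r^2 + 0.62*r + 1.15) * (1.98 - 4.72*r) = -11.9888*r^5 + 1.914*r^4 - 5.962*r^3 + 0.1228*r^2 - 4.2004*r + 2.277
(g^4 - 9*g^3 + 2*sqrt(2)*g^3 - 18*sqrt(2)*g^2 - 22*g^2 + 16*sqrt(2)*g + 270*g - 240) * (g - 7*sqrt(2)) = g^5 - 9*g^4 - 5*sqrt(2)*g^4 - 50*g^3 + 45*sqrt(2)*g^3 + 170*sqrt(2)*g^2 + 522*g^2 - 1890*sqrt(2)*g - 464*g + 1680*sqrt(2)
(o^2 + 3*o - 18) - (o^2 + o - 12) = 2*o - 6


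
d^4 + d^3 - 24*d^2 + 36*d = d*(d - 3)*(d - 2)*(d + 6)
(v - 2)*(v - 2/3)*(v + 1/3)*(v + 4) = v^4 + 5*v^3/3 - 80*v^2/9 + 20*v/9 + 16/9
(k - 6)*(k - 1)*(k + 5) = k^3 - 2*k^2 - 29*k + 30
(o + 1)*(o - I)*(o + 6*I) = o^3 + o^2 + 5*I*o^2 + 6*o + 5*I*o + 6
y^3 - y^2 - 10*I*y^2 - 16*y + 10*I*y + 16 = (y - 1)*(y - 8*I)*(y - 2*I)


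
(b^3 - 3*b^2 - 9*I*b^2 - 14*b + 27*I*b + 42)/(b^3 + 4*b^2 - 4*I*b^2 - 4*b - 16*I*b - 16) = (b^2 - b*(3 + 7*I) + 21*I)/(b^2 + 2*b*(2 - I) - 8*I)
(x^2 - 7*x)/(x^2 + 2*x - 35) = x*(x - 7)/(x^2 + 2*x - 35)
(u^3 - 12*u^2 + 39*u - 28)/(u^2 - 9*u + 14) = (u^2 - 5*u + 4)/(u - 2)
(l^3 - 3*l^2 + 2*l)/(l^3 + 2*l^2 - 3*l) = (l - 2)/(l + 3)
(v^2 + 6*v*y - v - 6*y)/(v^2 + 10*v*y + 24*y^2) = (v - 1)/(v + 4*y)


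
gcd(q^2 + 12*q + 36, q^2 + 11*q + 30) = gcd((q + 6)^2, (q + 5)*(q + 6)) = q + 6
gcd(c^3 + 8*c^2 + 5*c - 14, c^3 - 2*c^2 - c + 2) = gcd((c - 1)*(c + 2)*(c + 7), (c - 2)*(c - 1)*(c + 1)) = c - 1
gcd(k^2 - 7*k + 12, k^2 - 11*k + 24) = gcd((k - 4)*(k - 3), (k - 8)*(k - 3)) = k - 3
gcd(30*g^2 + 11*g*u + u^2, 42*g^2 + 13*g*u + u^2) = 6*g + u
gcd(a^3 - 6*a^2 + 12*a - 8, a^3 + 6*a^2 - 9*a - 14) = a - 2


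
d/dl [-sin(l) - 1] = -cos(l)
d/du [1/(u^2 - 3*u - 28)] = (3 - 2*u)/(-u^2 + 3*u + 28)^2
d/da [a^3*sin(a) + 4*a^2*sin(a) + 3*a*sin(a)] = a^3*cos(a) + 3*a^2*sin(a) + 4*a^2*cos(a) + 8*a*sin(a) + 3*a*cos(a) + 3*sin(a)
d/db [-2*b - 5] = -2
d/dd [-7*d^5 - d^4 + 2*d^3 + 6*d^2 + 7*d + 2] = -35*d^4 - 4*d^3 + 6*d^2 + 12*d + 7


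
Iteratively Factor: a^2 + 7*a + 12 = (a + 4)*(a + 3)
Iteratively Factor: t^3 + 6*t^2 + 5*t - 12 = (t + 3)*(t^2 + 3*t - 4) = (t - 1)*(t + 3)*(t + 4)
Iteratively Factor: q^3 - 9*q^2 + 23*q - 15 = (q - 1)*(q^2 - 8*q + 15) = (q - 5)*(q - 1)*(q - 3)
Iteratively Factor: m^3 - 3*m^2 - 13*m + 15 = (m - 5)*(m^2 + 2*m - 3) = (m - 5)*(m + 3)*(m - 1)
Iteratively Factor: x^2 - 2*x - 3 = (x - 3)*(x + 1)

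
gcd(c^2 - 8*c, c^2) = c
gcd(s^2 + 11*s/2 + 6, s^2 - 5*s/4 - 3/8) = 1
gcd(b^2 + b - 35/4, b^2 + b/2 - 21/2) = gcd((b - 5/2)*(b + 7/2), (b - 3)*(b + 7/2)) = b + 7/2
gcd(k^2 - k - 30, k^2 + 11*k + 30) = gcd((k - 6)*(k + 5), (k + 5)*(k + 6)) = k + 5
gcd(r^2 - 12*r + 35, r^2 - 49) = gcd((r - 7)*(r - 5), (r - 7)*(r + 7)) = r - 7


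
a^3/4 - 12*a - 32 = (a/4 + 1)*(a - 8)*(a + 4)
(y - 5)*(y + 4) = y^2 - y - 20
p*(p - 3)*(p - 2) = p^3 - 5*p^2 + 6*p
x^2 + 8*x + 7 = (x + 1)*(x + 7)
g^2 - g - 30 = (g - 6)*(g + 5)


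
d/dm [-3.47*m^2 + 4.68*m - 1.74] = 4.68 - 6.94*m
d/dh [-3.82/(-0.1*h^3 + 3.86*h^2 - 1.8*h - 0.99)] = (-1.146*h^2 + 29.4904*h - 6.876)/(0.1*h^3 - 3.86*h^2 + 1.8*h + 0.99)^2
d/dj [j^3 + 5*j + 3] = 3*j^2 + 5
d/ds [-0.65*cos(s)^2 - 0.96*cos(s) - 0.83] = (1.3*cos(s) + 0.96)*sin(s)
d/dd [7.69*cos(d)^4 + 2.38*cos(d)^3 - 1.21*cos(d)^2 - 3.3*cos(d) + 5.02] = (-30.76*cos(d)^3 - 7.14*cos(d)^2 + 2.42*cos(d) + 3.3)*sin(d)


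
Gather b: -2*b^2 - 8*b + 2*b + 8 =-2*b^2 - 6*b + 8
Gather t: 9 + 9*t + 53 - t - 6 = 8*t + 56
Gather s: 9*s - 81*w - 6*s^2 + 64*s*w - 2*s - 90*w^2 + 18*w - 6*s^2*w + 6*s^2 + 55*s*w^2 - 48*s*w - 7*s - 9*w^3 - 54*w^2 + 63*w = -6*s^2*w + s*(55*w^2 + 16*w) - 9*w^3 - 144*w^2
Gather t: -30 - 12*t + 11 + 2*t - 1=-10*t - 20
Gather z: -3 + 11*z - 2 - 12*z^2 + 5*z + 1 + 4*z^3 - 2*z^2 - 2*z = 4*z^3 - 14*z^2 + 14*z - 4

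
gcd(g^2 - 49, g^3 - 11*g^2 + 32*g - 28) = g - 7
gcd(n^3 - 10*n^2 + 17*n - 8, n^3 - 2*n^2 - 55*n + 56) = n^2 - 9*n + 8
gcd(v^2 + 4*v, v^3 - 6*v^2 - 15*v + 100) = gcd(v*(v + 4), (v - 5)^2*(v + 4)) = v + 4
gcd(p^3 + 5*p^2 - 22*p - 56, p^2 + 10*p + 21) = p + 7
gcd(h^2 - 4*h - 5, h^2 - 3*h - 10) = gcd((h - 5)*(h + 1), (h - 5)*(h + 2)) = h - 5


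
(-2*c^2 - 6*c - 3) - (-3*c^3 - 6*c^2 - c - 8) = 3*c^3 + 4*c^2 - 5*c + 5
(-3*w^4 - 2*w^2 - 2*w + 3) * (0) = 0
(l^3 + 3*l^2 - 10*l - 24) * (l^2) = l^5 + 3*l^4 - 10*l^3 - 24*l^2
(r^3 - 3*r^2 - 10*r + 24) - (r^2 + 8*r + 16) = r^3 - 4*r^2 - 18*r + 8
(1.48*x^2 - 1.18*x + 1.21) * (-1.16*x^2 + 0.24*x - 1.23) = -1.7168*x^4 + 1.724*x^3 - 3.5072*x^2 + 1.7418*x - 1.4883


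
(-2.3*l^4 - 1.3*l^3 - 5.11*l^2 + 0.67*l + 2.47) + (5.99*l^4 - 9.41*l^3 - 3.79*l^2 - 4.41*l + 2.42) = 3.69*l^4 - 10.71*l^3 - 8.9*l^2 - 3.74*l + 4.89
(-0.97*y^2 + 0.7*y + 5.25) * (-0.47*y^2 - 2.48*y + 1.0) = 0.4559*y^4 + 2.0766*y^3 - 5.1735*y^2 - 12.32*y + 5.25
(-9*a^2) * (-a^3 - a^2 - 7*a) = 9*a^5 + 9*a^4 + 63*a^3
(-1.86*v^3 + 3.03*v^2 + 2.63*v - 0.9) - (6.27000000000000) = -1.86*v^3 + 3.03*v^2 + 2.63*v - 7.17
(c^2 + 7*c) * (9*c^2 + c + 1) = 9*c^4 + 64*c^3 + 8*c^2 + 7*c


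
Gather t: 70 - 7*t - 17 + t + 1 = 54 - 6*t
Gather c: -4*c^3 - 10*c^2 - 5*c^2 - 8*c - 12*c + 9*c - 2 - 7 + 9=-4*c^3 - 15*c^2 - 11*c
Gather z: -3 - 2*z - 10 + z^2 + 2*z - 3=z^2 - 16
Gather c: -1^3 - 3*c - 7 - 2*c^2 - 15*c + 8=-2*c^2 - 18*c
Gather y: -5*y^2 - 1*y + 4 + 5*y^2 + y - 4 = 0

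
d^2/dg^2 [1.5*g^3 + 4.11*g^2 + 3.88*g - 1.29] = 9.0*g + 8.22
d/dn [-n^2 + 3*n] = 3 - 2*n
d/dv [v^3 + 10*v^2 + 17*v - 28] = 3*v^2 + 20*v + 17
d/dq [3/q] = -3/q^2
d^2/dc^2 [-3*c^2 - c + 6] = -6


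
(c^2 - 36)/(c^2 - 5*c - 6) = (c + 6)/(c + 1)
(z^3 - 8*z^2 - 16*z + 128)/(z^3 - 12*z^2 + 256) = (z - 4)/(z - 8)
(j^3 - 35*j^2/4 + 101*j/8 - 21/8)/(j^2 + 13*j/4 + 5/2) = (8*j^3 - 70*j^2 + 101*j - 21)/(2*(4*j^2 + 13*j + 10))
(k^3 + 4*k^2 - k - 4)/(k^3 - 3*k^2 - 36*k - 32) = (k - 1)/(k - 8)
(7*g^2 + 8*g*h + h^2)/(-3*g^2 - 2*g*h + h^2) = (-7*g - h)/(3*g - h)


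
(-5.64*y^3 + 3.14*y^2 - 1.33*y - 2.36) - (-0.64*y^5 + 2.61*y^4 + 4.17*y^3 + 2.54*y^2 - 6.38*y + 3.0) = 0.64*y^5 - 2.61*y^4 - 9.81*y^3 + 0.6*y^2 + 5.05*y - 5.36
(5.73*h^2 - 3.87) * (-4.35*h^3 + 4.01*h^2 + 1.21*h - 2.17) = -24.9255*h^5 + 22.9773*h^4 + 23.7678*h^3 - 27.9528*h^2 - 4.6827*h + 8.3979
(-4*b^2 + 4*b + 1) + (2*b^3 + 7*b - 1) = 2*b^3 - 4*b^2 + 11*b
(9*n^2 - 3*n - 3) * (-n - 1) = -9*n^3 - 6*n^2 + 6*n + 3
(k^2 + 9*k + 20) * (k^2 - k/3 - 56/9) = k^4 + 26*k^3/3 + 97*k^2/9 - 188*k/3 - 1120/9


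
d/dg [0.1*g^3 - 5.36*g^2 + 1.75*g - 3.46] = 0.3*g^2 - 10.72*g + 1.75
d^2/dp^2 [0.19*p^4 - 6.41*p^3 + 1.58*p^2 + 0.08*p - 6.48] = 2.28*p^2 - 38.46*p + 3.16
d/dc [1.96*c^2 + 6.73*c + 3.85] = 3.92*c + 6.73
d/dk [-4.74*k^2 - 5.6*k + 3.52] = -9.48*k - 5.6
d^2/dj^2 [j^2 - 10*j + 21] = 2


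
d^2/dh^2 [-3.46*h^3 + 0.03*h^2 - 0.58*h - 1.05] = 0.06 - 20.76*h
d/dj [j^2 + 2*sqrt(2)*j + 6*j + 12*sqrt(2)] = 2*j + 2*sqrt(2) + 6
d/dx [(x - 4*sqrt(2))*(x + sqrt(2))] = 2*x - 3*sqrt(2)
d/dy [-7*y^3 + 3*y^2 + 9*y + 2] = -21*y^2 + 6*y + 9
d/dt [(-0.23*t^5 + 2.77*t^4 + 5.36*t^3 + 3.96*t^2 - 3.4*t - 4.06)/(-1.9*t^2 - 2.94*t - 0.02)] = (1.311*t^6 - 7.8212*t^5 - 34.5924*t^4 - 31.7384*t^3 - 18.424*t^2 - 15.5864*t - 11.8684)/(3.61*t^4 + 11.172*t^3 + 8.7196*t^2 + 0.1176*t + 0.0004)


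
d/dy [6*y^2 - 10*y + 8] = 12*y - 10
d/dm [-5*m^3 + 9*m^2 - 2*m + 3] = -15*m^2 + 18*m - 2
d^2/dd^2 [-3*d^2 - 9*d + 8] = -6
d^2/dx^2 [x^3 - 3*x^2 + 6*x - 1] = 6*x - 6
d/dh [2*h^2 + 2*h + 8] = 4*h + 2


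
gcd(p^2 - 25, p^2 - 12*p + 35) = p - 5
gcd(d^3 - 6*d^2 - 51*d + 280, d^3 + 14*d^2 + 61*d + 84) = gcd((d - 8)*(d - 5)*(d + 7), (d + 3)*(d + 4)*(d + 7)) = d + 7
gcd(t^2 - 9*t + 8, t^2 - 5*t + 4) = t - 1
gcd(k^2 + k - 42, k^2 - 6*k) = k - 6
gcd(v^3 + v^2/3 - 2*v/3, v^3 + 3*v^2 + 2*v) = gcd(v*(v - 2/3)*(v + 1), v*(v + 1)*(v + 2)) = v^2 + v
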